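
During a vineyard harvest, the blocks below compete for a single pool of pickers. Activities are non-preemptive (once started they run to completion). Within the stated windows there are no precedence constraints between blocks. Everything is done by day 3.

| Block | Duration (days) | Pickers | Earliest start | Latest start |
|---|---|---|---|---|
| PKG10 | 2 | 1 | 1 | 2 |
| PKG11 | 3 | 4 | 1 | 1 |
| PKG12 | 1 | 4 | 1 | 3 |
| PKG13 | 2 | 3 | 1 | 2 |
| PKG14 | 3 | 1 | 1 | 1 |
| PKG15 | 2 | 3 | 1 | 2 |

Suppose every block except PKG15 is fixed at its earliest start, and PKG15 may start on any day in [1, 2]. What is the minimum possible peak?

PKG15@1: d1:16  d2:12  d3:5 → peak 16
PKG15@2: d1:13  d2:12  d3:8 → peak 13
Best is PKG15@2, peak 13.

13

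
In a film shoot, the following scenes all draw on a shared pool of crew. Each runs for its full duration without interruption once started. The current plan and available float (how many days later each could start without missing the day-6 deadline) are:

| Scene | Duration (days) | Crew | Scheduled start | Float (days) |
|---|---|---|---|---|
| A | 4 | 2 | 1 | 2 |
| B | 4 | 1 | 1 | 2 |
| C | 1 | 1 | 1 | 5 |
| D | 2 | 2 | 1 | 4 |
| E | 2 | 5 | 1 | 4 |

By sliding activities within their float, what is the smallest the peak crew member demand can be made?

5

Early-start (A@1, B@1, C@1, D@1, E@1) gives peak 11: d1:11  d2:10  d3:3  d4:3  d5:0  d6:0.
Shift D→2, E→5.
Schedule A@1, B@1, C@1, D@2, E@5: d1:4  d2:5  d3:5  d4:3  d5:5  d6:5 — peak 5.
Total crew member-days = 27 over 6 days ⇒ peak ≥ ⌈27/6⌉ = 5, so 5 is optimal.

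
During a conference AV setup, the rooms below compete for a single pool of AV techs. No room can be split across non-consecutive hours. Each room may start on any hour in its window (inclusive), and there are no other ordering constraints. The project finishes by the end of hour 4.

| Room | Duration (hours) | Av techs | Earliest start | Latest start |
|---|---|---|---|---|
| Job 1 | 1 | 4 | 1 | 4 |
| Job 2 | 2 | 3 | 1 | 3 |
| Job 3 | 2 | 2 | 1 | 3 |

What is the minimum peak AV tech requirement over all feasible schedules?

Early-start (Job 1@1, Job 2@1, Job 3@1) gives peak 9: h1:9  h2:5  h3:0  h4:0.
Shift Job 2→2, Job 3→2.
Schedule Job 1@1, Job 2@2, Job 3@2: h1:4  h2:5  h3:5  h4:0 — peak 5.

5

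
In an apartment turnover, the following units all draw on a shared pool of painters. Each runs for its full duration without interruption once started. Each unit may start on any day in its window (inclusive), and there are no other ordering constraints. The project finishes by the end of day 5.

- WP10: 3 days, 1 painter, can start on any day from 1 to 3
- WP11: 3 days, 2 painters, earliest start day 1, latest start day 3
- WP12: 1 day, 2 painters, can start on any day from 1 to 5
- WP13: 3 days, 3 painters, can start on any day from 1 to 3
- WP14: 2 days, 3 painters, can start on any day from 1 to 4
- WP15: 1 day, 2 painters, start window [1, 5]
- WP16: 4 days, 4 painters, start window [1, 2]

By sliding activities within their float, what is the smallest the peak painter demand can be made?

10

Early-start (WP10@1, WP11@1, WP12@1, WP13@1, WP14@1, WP15@1, WP16@1) gives peak 17: d1:17  d2:13  d3:10  d4:4  d5:0.
Shift WP14→4, WP16→2.
Schedule WP10@1, WP11@1, WP12@1, WP13@1, WP14@4, WP15@1, WP16@2: d1:10  d2:10  d3:10  d4:7  d5:7 — peak 10.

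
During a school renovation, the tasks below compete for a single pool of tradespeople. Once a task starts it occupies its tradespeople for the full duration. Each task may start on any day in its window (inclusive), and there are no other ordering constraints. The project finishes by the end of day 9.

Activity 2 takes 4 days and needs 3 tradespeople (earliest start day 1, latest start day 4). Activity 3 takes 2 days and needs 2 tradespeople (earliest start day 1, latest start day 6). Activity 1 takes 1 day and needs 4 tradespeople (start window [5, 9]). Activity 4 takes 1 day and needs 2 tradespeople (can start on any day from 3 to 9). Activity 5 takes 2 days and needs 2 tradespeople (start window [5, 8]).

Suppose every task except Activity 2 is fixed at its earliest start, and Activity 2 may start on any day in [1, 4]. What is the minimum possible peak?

Activity 2@1: d1:5  d2:5  d3:5  d4:3  d5:6  d6:2  d7:0  d8:0  d9:0 → peak 6
Activity 2@2: d1:2  d2:5  d3:5  d4:3  d5:9  d6:2  d7:0  d8:0  d9:0 → peak 9
Activity 2@3: d1:2  d2:2  d3:5  d4:3  d5:9  d6:5  d7:0  d8:0  d9:0 → peak 9
Activity 2@4: d1:2  d2:2  d3:2  d4:3  d5:9  d6:5  d7:3  d8:0  d9:0 → peak 9
Best is Activity 2@1, peak 6.

6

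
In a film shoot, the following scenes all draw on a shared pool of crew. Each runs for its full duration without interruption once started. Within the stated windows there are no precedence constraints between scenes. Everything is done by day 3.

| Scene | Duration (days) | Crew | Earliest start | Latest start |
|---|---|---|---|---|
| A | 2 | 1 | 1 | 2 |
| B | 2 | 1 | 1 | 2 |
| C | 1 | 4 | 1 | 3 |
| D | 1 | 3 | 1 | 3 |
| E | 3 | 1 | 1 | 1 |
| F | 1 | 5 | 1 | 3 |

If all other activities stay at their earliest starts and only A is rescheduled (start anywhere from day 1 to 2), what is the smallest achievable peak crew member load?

14

A@1: d1:15  d2:3  d3:1 → peak 15
A@2: d1:14  d2:3  d3:2 → peak 14
Best is A@2, peak 14.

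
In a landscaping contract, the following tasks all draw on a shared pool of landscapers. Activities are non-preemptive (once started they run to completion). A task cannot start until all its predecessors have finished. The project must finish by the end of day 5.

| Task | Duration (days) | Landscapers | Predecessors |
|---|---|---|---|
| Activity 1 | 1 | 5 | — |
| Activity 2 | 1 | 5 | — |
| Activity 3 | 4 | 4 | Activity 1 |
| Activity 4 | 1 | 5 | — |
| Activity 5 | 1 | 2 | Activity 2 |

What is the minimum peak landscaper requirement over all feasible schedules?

9

Early-start (Activity 1@1, Activity 2@1, Activity 3@2, Activity 4@1, Activity 5@2) gives peak 15: d1:15  d2:6  d3:4  d4:4  d5:4.
Shift Activity 2→2, Activity 4→3, Activity 5→4.
Schedule Activity 1@1, Activity 2@2, Activity 3@2, Activity 4@3, Activity 5@4: d1:5  d2:9  d3:9  d4:6  d5:4 — peak 9.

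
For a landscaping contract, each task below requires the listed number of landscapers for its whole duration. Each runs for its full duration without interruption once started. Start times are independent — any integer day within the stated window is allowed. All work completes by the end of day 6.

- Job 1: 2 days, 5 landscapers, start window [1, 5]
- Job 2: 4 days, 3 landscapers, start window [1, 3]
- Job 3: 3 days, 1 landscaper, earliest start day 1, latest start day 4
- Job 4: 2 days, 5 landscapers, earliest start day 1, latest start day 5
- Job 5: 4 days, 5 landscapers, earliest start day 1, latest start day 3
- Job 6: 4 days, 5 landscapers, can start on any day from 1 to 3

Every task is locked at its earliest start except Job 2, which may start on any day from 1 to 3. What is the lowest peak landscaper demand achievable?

Job 2@1: d1:24  d2:24  d3:14  d4:13  d5:0  d6:0 → peak 24
Job 2@2: d1:21  d2:24  d3:14  d4:13  d5:3  d6:0 → peak 24
Job 2@3: d1:21  d2:21  d3:14  d4:13  d5:3  d6:3 → peak 21
Best is Job 2@3, peak 21.

21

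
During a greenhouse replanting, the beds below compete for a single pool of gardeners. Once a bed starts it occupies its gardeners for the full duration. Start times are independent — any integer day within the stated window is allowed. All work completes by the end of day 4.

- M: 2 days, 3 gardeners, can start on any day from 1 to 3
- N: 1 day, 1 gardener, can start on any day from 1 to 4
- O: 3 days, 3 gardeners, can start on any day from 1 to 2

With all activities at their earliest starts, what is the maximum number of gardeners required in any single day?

Early-start schedule: M@1, N@1, O@1.
Load per day: day 1: 7, day 2: 6, day 3: 3, day 4: 0.
Peak is 7.

7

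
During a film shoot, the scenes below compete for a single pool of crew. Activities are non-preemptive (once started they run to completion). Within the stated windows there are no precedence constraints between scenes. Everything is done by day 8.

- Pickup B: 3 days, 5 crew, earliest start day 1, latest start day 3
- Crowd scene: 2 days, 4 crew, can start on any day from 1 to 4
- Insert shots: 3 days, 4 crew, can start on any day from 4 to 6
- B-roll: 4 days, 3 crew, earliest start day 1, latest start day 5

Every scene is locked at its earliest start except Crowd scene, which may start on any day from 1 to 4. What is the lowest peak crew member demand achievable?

Crowd scene@1: d1:12  d2:12  d3:8  d4:7  d5:4  d6:4  d7:0  d8:0 → peak 12
Crowd scene@2: d1:8  d2:12  d3:12  d4:7  d5:4  d6:4  d7:0  d8:0 → peak 12
Crowd scene@3: d1:8  d2:8  d3:12  d4:11  d5:4  d6:4  d7:0  d8:0 → peak 12
Crowd scene@4: d1:8  d2:8  d3:8  d4:11  d5:8  d6:4  d7:0  d8:0 → peak 11
Best is Crowd scene@4, peak 11.

11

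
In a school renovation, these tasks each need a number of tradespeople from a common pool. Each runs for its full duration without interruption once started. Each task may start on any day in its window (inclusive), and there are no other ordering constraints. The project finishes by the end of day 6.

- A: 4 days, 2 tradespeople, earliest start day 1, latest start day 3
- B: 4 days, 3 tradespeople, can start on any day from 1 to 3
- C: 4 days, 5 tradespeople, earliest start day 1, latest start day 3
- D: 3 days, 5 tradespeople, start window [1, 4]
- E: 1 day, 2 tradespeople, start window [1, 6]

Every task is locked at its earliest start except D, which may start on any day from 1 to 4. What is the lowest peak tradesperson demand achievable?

D@1: d1:17  d2:15  d3:15  d4:10  d5:0  d6:0 → peak 17
D@2: d1:12  d2:15  d3:15  d4:15  d5:0  d6:0 → peak 15
D@3: d1:12  d2:10  d3:15  d4:15  d5:5  d6:0 → peak 15
D@4: d1:12  d2:10  d3:10  d4:15  d5:5  d6:5 → peak 15
Best is D@2, peak 15.

15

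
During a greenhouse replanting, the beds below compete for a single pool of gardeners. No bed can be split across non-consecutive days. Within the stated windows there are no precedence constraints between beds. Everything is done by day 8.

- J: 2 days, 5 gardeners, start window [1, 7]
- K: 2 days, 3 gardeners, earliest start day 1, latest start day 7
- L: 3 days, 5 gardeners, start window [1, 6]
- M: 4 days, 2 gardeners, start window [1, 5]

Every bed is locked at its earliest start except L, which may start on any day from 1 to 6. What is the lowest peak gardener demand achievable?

L@1: d1:15  d2:15  d3:7  d4:2  d5:0  d6:0  d7:0  d8:0 → peak 15
L@2: d1:10  d2:15  d3:7  d4:7  d5:0  d6:0  d7:0  d8:0 → peak 15
L@3: d1:10  d2:10  d3:7  d4:7  d5:5  d6:0  d7:0  d8:0 → peak 10
L@4: d1:10  d2:10  d3:2  d4:7  d5:5  d6:5  d7:0  d8:0 → peak 10
L@5: d1:10  d2:10  d3:2  d4:2  d5:5  d6:5  d7:5  d8:0 → peak 10
L@6: d1:10  d2:10  d3:2  d4:2  d5:0  d6:5  d7:5  d8:5 → peak 10
Best is L@3, peak 10.

10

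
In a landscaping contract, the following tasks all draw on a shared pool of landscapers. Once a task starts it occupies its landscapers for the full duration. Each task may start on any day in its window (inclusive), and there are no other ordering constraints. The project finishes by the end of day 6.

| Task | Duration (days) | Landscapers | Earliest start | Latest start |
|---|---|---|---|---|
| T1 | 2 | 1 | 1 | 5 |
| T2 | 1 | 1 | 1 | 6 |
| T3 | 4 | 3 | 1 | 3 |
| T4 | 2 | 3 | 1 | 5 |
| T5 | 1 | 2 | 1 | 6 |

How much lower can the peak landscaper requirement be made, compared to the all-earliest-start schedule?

Early-start peak: d1:10  d2:7  d3:3  d4:3  d5:0  d6:0 ⇒ 10.
Leveled (T1@1, T2@1, T3@1, T4@5, T5@3): d1:5  d2:4  d3:5  d4:3  d5:3  d6:3 ⇒ 5.
Reduction 10 − 5 = 5.

5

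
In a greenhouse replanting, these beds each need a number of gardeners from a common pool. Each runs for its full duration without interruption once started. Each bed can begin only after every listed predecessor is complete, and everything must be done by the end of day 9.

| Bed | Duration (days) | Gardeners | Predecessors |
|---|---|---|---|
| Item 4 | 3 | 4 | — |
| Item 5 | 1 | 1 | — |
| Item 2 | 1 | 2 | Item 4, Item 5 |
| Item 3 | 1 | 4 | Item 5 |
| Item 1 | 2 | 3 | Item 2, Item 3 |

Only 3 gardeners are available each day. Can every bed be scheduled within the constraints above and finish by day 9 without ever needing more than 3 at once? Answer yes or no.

no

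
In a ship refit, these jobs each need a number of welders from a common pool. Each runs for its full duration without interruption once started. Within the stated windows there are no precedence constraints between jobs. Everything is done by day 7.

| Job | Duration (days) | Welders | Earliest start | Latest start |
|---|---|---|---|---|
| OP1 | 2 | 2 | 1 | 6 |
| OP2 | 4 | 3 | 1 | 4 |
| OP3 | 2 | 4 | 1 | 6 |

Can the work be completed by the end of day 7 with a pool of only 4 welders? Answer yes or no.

The minimum achievable peak is 5; 4 < 5, so no feasible schedule stays within the cap.

no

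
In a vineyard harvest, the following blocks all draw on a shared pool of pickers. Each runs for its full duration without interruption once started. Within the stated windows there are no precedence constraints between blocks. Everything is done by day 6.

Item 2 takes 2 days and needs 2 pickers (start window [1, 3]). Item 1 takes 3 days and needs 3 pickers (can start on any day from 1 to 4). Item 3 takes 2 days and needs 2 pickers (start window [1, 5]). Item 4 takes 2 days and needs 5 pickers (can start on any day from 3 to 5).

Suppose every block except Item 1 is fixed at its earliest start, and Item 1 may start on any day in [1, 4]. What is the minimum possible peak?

Item 1@1: d1:7  d2:7  d3:8  d4:5  d5:0  d6:0 → peak 8
Item 1@2: d1:4  d2:7  d3:8  d4:8  d5:0  d6:0 → peak 8
Item 1@3: d1:4  d2:4  d3:8  d4:8  d5:3  d6:0 → peak 8
Item 1@4: d1:4  d2:4  d3:5  d4:8  d5:3  d6:3 → peak 8
Best is Item 1@1, peak 8.

8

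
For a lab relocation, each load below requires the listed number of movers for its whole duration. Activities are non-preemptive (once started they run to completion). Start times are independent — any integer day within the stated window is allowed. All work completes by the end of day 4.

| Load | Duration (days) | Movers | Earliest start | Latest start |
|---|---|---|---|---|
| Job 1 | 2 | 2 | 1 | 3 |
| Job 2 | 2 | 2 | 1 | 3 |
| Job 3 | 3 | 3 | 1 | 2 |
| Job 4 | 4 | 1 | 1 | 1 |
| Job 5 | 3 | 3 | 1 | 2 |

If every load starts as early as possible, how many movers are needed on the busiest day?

11

Early-start schedule: Job 1@1, Job 2@1, Job 3@1, Job 4@1, Job 5@1.
Load per day: day 1: 11, day 2: 11, day 3: 7, day 4: 1.
Peak is 11.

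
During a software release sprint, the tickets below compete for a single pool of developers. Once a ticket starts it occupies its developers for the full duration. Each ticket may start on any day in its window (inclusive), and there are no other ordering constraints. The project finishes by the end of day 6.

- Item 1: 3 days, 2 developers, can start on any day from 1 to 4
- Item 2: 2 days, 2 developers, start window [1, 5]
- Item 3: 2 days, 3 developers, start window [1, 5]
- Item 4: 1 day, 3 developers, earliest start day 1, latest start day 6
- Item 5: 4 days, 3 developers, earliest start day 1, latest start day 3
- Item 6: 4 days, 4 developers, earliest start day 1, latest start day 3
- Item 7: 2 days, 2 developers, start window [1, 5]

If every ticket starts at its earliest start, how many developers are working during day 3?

9

At early start, day 3 has: Item 1, Item 5, Item 6.
Demand: 2 + 3 + 4 = 9.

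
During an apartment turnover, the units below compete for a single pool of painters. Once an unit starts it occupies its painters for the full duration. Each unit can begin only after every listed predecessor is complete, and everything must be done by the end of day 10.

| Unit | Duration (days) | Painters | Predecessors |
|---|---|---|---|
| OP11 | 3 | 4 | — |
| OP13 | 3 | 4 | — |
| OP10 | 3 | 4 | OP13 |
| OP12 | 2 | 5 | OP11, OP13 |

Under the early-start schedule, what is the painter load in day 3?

8

At early start, day 3 has: OP11, OP13.
Demand: 4 + 4 = 8.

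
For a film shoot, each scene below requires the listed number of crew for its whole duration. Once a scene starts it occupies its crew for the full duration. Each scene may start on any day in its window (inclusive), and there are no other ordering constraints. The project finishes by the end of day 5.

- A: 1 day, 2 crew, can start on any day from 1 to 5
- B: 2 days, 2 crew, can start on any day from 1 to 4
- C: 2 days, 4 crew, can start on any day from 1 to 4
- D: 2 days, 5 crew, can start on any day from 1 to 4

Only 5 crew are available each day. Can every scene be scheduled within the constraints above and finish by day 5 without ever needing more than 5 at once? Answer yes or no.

The minimum achievable peak is 6; 5 < 6, so no feasible schedule stays within the cap.

no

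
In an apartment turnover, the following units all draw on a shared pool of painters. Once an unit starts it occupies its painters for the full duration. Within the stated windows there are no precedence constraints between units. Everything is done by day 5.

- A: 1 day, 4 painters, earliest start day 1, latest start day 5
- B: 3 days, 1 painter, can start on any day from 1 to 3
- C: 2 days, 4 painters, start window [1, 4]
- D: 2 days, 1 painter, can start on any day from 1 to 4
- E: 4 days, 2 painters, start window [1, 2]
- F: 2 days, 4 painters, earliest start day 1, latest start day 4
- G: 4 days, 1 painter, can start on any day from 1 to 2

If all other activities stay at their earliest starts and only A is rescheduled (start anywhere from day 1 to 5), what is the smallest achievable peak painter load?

A@1: d1:17  d2:13  d3:4  d4:3  d5:0 → peak 17
A@2: d1:13  d2:17  d3:4  d4:3  d5:0 → peak 17
A@3: d1:13  d2:13  d3:8  d4:3  d5:0 → peak 13
A@4: d1:13  d2:13  d3:4  d4:7  d5:0 → peak 13
A@5: d1:13  d2:13  d3:4  d4:3  d5:4 → peak 13
Best is A@3, peak 13.

13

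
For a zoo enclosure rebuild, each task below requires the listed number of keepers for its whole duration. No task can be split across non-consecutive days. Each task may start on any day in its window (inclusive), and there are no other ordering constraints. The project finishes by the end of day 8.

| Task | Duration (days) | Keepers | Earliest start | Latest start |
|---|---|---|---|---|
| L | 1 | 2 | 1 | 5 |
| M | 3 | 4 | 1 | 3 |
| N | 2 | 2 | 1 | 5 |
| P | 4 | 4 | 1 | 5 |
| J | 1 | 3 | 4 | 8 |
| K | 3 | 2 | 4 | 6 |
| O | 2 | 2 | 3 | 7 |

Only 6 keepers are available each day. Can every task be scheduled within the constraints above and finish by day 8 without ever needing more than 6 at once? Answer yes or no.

yes

Schedule L@1, M@1, N@2, P@4, J@8, K@4, O@7: d1:6  d2:6  d3:6  d4:6  d5:6  d6:6  d7:6  d8:5 — peak 6 ≤ 6.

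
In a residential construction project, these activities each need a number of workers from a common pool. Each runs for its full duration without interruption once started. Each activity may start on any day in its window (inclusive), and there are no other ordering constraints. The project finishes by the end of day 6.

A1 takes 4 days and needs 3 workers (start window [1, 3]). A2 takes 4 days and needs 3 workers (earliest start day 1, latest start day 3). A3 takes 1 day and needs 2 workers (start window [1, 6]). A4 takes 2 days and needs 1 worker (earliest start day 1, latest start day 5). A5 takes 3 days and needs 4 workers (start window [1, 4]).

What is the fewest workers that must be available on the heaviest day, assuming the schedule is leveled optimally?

Early-start (A1@1, A2@1, A3@1, A4@1, A5@1) gives peak 13: d1:13  d2:11  d3:10  d4:6  d5:0  d6:0.
Shift A5→3.
Schedule A1@1, A2@1, A3@1, A4@1, A5@3: d1:9  d2:7  d3:10  d4:10  d5:4  d6:0 — peak 10.

10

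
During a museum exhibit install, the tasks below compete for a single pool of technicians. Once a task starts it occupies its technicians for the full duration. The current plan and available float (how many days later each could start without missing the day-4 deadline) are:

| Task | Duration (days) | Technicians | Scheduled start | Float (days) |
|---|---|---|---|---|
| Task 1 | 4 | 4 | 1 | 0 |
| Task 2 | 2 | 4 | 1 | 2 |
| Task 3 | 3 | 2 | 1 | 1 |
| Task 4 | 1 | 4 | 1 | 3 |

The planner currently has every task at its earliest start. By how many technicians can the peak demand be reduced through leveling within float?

4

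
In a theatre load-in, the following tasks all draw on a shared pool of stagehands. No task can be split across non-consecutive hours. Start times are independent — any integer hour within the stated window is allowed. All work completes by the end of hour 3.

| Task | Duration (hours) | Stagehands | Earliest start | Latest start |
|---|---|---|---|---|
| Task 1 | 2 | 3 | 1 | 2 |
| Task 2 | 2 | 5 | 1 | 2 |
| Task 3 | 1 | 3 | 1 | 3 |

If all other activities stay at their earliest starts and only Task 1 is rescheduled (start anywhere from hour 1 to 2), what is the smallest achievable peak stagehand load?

Task 1@1: h1:11  h2:8  h3:0 → peak 11
Task 1@2: h1:8  h2:8  h3:3 → peak 8
Best is Task 1@2, peak 8.

8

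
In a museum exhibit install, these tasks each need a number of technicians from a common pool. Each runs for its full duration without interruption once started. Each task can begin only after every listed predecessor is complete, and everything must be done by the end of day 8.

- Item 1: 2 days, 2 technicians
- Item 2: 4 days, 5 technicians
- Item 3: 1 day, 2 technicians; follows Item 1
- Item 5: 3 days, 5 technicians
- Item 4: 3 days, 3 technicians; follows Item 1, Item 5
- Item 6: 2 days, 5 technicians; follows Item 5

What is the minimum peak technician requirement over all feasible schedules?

Early-start (Item 1@1, Item 2@1, Item 3@3, Item 5@1, Item 4@4, Item 6@4) gives peak 13: d1:12  d2:12  d3:12  d4:13  d5:8  d6:3  d7:0  d8:0.
Shift Item 3→5, Item 5→3, Item 4→6, Item 6→6.
Schedule Item 1@1, Item 2@1, Item 3@5, Item 5@3, Item 4@6, Item 6@6: d1:7  d2:7  d3:10  d4:10  d5:7  d6:8  d7:8  d8:3 — peak 10.

10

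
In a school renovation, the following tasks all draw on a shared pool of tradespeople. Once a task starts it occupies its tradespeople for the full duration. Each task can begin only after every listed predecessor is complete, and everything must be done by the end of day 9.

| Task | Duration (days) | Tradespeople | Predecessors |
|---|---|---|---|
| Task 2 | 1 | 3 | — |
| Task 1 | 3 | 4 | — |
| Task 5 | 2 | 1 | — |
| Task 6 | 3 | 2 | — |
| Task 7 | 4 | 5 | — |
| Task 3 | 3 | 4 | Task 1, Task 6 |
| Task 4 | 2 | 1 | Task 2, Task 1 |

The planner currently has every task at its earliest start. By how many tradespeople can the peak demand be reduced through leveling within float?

6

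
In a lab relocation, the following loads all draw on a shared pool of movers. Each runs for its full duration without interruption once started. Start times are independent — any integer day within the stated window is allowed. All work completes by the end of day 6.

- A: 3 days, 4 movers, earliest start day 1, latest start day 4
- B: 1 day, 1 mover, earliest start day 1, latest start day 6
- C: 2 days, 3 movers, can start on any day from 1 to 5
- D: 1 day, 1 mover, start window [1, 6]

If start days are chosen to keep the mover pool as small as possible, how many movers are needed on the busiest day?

Early-start (A@1, B@1, C@1, D@1) gives peak 9: d1:9  d2:7  d3:4  d4:0  d5:0  d6:0.
Shift B→4, C→4, D→5.
Schedule A@1, B@4, C@4, D@5: d1:4  d2:4  d3:4  d4:4  d5:4  d6:0 — peak 4.
Total mover-days = 20 over 6 days ⇒ peak ≥ ⌈20/6⌉ = 4, so 4 is optimal.

4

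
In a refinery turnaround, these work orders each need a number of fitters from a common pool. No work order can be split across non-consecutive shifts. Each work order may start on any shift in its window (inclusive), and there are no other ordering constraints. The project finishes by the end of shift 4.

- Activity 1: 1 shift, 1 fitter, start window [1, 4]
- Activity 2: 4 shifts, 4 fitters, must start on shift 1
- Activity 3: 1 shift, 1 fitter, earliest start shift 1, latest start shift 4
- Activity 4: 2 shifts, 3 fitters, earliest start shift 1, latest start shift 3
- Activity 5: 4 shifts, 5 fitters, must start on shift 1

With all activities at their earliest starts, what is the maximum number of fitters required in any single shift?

14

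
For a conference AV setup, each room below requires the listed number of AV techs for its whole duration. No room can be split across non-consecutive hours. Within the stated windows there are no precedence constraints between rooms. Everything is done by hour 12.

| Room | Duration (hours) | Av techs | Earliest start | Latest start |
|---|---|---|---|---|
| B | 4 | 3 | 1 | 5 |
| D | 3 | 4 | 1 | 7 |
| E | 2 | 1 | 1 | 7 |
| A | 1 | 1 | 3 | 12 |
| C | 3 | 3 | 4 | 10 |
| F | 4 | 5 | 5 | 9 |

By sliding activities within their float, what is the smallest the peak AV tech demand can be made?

Early-start (B@1, D@1, E@1, A@3, C@4, F@5) gives peak 8: h1:8  h2:8  h3:8  h4:6  h5:8  h6:8  h7:5  h8:5  h9:0  h10:0  h11:0  h12:0.
Shift B→4, F→8.
Schedule B@4, D@1, E@1, A@3, C@4, F@8: h1:5  h2:5  h3:5  h4:6  h5:6  h6:6  h7:3  h8:5  h9:5  h10:5  h11:5  h12:0 — peak 6.

6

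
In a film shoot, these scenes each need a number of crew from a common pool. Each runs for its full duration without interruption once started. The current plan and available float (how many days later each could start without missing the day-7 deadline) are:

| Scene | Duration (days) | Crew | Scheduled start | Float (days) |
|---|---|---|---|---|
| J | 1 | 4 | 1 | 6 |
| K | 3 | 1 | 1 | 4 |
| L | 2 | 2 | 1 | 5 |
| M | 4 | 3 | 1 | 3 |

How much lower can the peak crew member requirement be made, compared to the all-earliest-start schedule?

Early-start peak: d1:10  d2:6  d3:4  d4:3  d5:0  d6:0  d7:0 ⇒ 10.
Leveled (J@1, K@2, L@2, M@4): d1:4  d2:3  d3:3  d4:4  d5:3  d6:3  d7:3 ⇒ 4.
Reduction 10 − 4 = 6.

6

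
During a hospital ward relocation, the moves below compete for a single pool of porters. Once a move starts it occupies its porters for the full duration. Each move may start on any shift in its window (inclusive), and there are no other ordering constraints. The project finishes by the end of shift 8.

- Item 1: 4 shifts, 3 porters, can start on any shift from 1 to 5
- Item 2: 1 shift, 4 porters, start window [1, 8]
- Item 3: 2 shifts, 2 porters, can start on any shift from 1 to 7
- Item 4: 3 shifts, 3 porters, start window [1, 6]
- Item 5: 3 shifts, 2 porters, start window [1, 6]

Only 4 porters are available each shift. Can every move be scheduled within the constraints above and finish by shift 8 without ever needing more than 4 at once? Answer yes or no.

no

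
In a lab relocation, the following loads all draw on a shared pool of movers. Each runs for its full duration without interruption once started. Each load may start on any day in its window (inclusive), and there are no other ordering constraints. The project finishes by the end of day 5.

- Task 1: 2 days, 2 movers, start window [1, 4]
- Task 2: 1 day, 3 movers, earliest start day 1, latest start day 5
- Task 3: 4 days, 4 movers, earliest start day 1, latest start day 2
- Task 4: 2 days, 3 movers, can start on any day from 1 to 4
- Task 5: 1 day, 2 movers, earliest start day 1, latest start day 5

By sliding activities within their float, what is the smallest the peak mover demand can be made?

7

Early-start (Task 1@1, Task 2@1, Task 3@1, Task 4@1, Task 5@1) gives peak 14: d1:14  d2:9  d3:4  d4:4  d5:0.
Shift Task 3→2, Task 4→3.
Schedule Task 1@1, Task 2@1, Task 3@2, Task 4@3, Task 5@1: d1:7  d2:6  d3:7  d4:7  d5:4 — peak 7.
Total mover-days = 31 over 5 days ⇒ peak ≥ ⌈31/5⌉ = 7, so 7 is optimal.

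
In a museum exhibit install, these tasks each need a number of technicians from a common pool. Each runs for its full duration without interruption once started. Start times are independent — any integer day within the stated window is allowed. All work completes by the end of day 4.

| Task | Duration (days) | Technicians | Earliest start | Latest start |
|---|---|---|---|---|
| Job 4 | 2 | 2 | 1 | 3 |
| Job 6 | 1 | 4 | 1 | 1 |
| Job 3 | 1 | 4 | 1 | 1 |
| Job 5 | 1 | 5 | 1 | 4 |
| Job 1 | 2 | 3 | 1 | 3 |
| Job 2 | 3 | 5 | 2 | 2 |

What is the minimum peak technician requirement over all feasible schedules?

10

Early-start (Job 4@1, Job 6@1, Job 3@1, Job 5@1, Job 1@1, Job 2@2) gives peak 18: d1:18  d2:10  d3:5  d4:5.
Shift Job 5→4, Job 1→2.
Schedule Job 4@1, Job 6@1, Job 3@1, Job 5@4, Job 1@2, Job 2@2: d1:10  d2:10  d3:8  d4:10 — peak 10.
Total technician-days = 38 over 4 days ⇒ peak ≥ ⌈38/4⌉ = 10, so 10 is optimal.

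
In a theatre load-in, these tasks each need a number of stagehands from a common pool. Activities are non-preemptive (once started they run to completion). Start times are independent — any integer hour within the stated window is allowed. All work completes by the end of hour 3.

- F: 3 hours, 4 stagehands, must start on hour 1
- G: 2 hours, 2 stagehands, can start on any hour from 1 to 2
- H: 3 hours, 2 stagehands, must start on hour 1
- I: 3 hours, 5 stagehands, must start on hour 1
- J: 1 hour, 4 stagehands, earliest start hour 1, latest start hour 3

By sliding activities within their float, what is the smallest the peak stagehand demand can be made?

Early-start (F@1, G@1, H@1, I@1, J@1) gives peak 17: h1:17  h2:13  h3:11.
Shift J→3.
Schedule F@1, G@1, H@1, I@1, J@3: h1:13  h2:13  h3:15 — peak 15.
No arrangement of the 6 feasible schedules does better.

15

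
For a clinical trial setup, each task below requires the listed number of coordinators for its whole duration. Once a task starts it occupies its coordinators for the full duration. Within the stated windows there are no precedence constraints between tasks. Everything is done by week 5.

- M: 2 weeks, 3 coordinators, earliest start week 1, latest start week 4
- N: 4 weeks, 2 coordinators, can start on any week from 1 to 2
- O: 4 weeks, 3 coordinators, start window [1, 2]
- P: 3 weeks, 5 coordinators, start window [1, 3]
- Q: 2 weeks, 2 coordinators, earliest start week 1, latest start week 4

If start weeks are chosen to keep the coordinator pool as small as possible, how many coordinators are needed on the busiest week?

Early-start (M@1, N@1, O@1, P@1, Q@1) gives peak 15: w1:15  w2:15  w3:10  w4:5  w5:0.
Shift P→3.
Schedule M@1, N@1, O@1, P@3, Q@1: w1:10  w2:10  w3:10  w4:10  w5:5 — peak 10.

10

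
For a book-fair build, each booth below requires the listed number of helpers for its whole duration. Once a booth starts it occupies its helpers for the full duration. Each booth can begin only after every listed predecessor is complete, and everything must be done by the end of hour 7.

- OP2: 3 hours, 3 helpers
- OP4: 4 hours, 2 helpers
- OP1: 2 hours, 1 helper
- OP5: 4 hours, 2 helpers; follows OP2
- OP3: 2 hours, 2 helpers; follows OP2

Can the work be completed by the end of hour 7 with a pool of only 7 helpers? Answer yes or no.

yes

Schedule OP2@1, OP4@1, OP1@4, OP5@4, OP3@5: h1:5  h2:5  h3:5  h4:5  h5:5  h6:4  h7:2 — peak 5 ≤ 7.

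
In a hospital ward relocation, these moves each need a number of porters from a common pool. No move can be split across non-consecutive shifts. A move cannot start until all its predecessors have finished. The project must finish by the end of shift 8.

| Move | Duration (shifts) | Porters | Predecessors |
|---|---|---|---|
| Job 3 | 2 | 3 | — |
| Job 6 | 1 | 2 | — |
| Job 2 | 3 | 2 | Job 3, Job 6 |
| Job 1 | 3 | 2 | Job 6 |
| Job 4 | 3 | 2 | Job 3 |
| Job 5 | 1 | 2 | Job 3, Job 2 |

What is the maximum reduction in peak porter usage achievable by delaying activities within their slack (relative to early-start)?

2

Early-start peak: s1:5  s2:5  s3:6  s4:6  s5:4  s6:2  s7:0  s8:0 ⇒ 6.
Leveled (Job 3@1, Job 6@3, Job 2@4, Job 1@6, Job 4@3, Job 5@7): s1:3  s2:3  s3:4  s4:4  s5:4  s6:4  s7:4  s8:2 ⇒ 4.
Reduction 6 − 4 = 2.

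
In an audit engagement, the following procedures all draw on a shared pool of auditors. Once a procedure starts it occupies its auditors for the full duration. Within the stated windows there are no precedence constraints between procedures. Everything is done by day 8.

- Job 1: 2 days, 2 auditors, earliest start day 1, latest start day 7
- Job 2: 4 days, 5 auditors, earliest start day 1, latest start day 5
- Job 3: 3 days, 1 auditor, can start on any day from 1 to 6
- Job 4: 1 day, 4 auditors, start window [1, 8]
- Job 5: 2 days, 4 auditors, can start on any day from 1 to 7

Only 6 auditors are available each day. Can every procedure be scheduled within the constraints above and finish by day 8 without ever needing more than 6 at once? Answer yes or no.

Schedule Job 1@1, Job 2@3, Job 3@2, Job 4@1, Job 5@7: d1:6  d2:3  d3:6  d4:6  d5:5  d6:5  d7:4  d8:4 — peak 6 ≤ 6.

yes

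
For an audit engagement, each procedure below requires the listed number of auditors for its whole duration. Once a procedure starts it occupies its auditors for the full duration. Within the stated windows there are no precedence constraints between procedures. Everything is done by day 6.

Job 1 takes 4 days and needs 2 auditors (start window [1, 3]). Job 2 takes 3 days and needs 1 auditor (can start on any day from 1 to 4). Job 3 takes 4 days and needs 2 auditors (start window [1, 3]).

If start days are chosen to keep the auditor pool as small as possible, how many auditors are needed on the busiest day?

Schedule Job 1@1, Job 2@1, Job 3@1: d1:5  d2:5  d3:5  d4:4  d5:0  d6:0 — peak 5.

5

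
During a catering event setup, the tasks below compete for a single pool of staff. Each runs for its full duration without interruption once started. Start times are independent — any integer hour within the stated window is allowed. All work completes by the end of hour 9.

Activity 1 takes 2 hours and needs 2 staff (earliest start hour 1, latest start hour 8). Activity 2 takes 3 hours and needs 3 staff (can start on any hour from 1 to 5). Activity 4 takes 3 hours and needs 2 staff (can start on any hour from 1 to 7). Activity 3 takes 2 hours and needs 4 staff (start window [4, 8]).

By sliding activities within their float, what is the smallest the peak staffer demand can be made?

4

Early-start (Activity 1@1, Activity 2@1, Activity 4@1, Activity 3@4) gives peak 7: h1:7  h2:7  h3:5  h4:4  h5:4  h6:0  h7:0  h8:0  h9:0.
Shift Activity 2→4, Activity 3→7.
Schedule Activity 1@1, Activity 2@4, Activity 4@1, Activity 3@7: h1:4  h2:4  h3:2  h4:3  h5:3  h6:3  h7:4  h8:4  h9:0 — peak 4.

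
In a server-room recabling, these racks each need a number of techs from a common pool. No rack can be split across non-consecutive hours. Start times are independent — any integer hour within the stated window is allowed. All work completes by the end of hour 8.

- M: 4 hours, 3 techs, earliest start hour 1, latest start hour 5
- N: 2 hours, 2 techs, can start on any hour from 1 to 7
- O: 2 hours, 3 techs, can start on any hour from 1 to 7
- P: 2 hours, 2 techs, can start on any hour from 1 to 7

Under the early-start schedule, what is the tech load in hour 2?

10

At early start, hour 2 has: M, N, O, P.
Demand: 3 + 2 + 3 + 2 = 10.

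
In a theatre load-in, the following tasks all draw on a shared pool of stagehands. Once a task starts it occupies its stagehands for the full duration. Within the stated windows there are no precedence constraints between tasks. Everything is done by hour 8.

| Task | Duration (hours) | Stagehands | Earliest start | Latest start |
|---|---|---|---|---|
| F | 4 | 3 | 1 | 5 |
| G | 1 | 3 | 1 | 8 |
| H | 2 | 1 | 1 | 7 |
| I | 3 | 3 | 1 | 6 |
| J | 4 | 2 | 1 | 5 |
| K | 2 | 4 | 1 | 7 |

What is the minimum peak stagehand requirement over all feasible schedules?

Early-start (F@1, G@1, H@1, I@1, J@1, K@1) gives peak 16: h1:16  h2:13  h3:8  h4:5  h5:0  h6:0  h7:0  h8:0.
Shift H→2, I→4, J→5, K→7.
Schedule F@1, G@1, H@2, I@4, J@5, K@7: h1:6  h2:4  h3:4  h4:6  h5:5  h6:5  h7:6  h8:6 — peak 6.
Total stagehand-hours = 42 over 8 hours ⇒ peak ≥ ⌈42/8⌉ = 6, so 6 is optimal.

6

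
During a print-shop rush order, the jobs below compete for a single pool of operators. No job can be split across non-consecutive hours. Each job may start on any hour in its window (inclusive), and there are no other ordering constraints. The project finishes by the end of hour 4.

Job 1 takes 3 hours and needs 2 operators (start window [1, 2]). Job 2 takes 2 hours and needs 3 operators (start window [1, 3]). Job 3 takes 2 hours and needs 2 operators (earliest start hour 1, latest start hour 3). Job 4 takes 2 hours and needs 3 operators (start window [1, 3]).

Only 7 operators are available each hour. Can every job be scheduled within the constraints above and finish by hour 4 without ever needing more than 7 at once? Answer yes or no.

yes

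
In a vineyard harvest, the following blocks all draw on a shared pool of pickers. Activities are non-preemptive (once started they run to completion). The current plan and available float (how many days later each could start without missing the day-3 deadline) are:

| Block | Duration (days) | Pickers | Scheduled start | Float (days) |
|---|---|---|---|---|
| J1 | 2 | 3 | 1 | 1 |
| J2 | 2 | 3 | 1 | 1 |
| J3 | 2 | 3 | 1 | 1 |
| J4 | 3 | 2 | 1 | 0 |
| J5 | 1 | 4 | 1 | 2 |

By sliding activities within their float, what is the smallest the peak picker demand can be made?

11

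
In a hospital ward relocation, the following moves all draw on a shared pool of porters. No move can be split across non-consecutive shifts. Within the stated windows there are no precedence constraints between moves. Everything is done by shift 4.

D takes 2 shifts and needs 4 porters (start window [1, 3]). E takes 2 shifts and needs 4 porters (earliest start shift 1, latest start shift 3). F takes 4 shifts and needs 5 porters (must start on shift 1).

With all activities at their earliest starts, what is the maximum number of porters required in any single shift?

13

Early-start schedule: D@1, E@1, F@1.
Load per shift: shift 1: 13, shift 2: 13, shift 3: 5, shift 4: 5.
Peak is 13.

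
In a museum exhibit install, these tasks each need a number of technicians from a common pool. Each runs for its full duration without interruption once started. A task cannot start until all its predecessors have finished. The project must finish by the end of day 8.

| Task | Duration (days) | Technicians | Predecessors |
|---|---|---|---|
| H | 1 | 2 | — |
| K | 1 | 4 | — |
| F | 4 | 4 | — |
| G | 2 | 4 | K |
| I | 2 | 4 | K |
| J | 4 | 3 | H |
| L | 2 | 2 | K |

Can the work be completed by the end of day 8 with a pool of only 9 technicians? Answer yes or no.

yes

Schedule H@1, K@2, F@1, G@3, I@5, J@5, L@7: d1:6  d2:8  d3:8  d4:8  d5:7  d6:7  d7:5  d8:5 — peak 8 ≤ 9.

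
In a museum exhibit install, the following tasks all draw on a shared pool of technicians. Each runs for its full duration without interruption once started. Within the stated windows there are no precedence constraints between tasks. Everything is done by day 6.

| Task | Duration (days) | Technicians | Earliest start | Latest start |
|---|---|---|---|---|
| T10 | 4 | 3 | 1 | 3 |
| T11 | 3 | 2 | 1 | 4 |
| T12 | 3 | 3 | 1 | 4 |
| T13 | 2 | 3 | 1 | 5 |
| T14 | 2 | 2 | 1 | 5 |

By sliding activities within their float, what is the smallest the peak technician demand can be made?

7

Early-start (T10@1, T11@1, T12@1, T13@1, T14@1) gives peak 13: d1:13  d2:13  d3:8  d4:3  d5:0  d6:0.
Shift T12→4, T13→5.
Schedule T10@1, T11@1, T12@4, T13@5, T14@1: d1:7  d2:7  d3:5  d4:6  d5:6  d6:6 — peak 7.
Total technician-days = 37 over 6 days ⇒ peak ≥ ⌈37/6⌉ = 7, so 7 is optimal.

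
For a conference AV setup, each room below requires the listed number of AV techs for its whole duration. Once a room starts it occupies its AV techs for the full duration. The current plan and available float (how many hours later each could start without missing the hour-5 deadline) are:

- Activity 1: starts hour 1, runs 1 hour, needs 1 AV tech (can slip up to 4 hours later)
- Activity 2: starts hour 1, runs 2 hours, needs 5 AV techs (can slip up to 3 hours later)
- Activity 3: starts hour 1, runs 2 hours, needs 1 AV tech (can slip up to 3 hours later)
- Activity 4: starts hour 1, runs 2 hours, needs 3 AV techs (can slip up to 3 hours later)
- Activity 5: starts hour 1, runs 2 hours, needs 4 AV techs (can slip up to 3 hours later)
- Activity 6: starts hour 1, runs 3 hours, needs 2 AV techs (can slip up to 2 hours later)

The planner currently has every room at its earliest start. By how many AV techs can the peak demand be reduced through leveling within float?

8

Early-start peak: h1:16  h2:15  h3:2  h4:0  h5:0 ⇒ 16.
Leveled (Activity 1@1, Activity 2@1, Activity 3@2, Activity 4@3, Activity 5@4, Activity 6@1): h1:8  h2:8  h3:6  h4:7  h5:4 ⇒ 8.
Reduction 16 − 8 = 8.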